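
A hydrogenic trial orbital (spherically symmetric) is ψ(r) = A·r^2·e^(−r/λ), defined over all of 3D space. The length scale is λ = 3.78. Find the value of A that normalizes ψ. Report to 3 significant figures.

We need A² ∫|f|² 4πr² dr = 1, taking the integral from 0 to ∞.
The angular integral contributes 4π, leaving ∫₀^∞ r²|ψ|² dr.
Recall ∫₀^∞ r^m e^(−r/β) dr = m!·β^(m+1), with ψ = A·r^2·e^(−r/λ), the integral evaluates to A²·[45·π·λ^7/2].
Setting this equal to 1 gives A² = 1/(45·π·λ^7/2).
Substituting λ = 3.78 gives A² = 0.000001283, so A = 0.001133.

A ≈ 0.00113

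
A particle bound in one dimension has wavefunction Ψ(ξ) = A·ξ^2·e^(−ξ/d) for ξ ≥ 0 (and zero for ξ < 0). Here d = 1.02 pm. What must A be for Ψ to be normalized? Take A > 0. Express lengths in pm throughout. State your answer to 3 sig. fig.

A ≈ 1.10 pm^(-5/2)

Require ∫ |Ψ|² dξ = 1 over the whole domain.
With ∫₀^∞ ξ^4 e^(−αξ) dξ = 4!/α^5, ∫|Ψ|² dξ = A²·(3·d^5/4).
Substituting d = 1.02 gives A² = 1.208, so A = 1.099.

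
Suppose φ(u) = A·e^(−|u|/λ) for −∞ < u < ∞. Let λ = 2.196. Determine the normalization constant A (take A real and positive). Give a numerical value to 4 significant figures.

A ≈ 0.6748

We need A² ∫|f|² du = 1, taking the integral from −∞ to ∞.
The integral (without the A² prefactor) comes out to λ.
Plugging in λ = 2.196 yields A = 0.67481.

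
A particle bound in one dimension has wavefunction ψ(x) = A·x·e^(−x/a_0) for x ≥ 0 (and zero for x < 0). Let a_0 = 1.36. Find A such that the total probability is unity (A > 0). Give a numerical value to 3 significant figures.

Normalization requires ∫|ψ|² dx = 1, integrated from 0 to ∞.
The integral (without the A² prefactor) comes out to a_0^3/4.
Setting this equal to 1 gives A² = 1/(a_0^3/4).
Plugging in a_0 = 1.36 yields A = 1.261.

A ≈ 1.26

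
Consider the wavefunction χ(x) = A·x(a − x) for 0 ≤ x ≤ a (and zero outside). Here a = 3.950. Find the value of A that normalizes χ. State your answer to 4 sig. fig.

A ≈ 0.1766

The normalization condition is ∫|χ|² dx = 1 from 0 to a.
Expanding the polynomial and integrating term by term, carrying out the integral gives A² · a^5/30.
Hence A² = 1/[a^5/30].
Substituting a = 3.950 gives A² = 0.031199, so A = 0.17663.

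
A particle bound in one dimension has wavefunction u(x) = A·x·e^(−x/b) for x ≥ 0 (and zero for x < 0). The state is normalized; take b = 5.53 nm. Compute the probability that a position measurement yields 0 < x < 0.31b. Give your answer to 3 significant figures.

P ≈ 0.0251

|u|² is the probability density, so P = ∫_{0}^{0.31b} |u|² dx.
With A² fixed by ∫|u|² = 1, i.e. A² = (b^3/4)^(−1), substitute and integrate.
In terms of t = x/b (A² and the length scale cancel between numerator and denominator), P = [∫_{0}^{0.31} t^2·e^(-2·t) dt] / [∫_{0}^{∞} t^2·e^(-2·t) dt].
An antiderivative of t^2·e^(-2·t) is -(2·t^2 + 2·t + 1)·e^(-2·t)/4; evaluating from 0 to 0.31 gives ≈ 0.0062843, while the full integral is 1/4.
This works out to P = 0.02514.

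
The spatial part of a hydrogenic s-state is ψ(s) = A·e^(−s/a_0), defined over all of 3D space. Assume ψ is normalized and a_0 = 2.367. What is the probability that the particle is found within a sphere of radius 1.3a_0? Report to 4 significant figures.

P ≈ 0.4816

Integrate the radial probability density 4πs²|ψ|² over s ≤ 1.3a_0.
The full normalization integral is A²·[π·a_0^3] = 1, fixing A².
Substituting u = s/a_0, A², 4π and the length scale all cancel in the ratio: P = ∫_{0}^{1.3} u^2·e^(-2·u) du / ∫_{0}^{∞} u^2·e^(-2·u) du.
An antiderivative of u^2·e^(-2·u) is -(2·u^2 + 2·u + 1)·e^(-2·u)/4; evaluating from 0 to 1.3 gives 1/4 - 349·e^(-13/5)/200, while the full integral is 1/4.
This evaluates to P = 0.48157.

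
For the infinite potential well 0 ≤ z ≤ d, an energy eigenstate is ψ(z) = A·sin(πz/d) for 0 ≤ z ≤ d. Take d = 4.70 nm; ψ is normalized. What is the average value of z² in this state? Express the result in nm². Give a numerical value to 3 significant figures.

⟨z²⟩ = ∫ z^2 |ψ|² dz over the full domain.
Evaluating both integrals, ⟨z²⟩ = -d^2/(2·π^2) + d^2/3.
Putting d = 4.70 gives 6.244.

⟨z^2⟩ ≈ 6.24 nm^2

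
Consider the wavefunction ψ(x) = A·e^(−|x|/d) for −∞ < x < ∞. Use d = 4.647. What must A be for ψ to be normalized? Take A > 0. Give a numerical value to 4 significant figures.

We need A² ∫|f|² dx = 1, taking the integral from −∞ to ∞.
With ∫₀^∞ x^0 e^(−αx) dx = 0!/α^1, with ψ = A·e^(−|x|/d), the integral evaluates to A²·[d].
Hence A² = 1/[d].
Substituting d = 4.647 gives A² = 0.21519, so A = 0.46389.

A ≈ 0.4639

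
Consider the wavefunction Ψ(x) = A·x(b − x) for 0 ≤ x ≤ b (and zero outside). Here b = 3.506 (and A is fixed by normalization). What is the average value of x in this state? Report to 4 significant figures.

⟨x⟩ ≈ 1.753

The expectation value is the |Ψ|²-weighted average of x: ∫ x|Ψ|² dx.
Evaluating both integrals, ⟨x⟩ = b/2.
Putting b = 3.506 gives 1.7530.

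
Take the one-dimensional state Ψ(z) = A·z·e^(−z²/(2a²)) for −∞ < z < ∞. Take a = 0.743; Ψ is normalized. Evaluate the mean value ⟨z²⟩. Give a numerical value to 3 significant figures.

⟨z^2⟩ ≈ 0.828

By definition ⟨z²⟩ = ∫ z^2 |Ψ(z)|² dz.
Using the Gaussian integral ∫_{−∞}^{∞} e^(−αz²) dz = √(π/α), the ratio of the moment integral to the normalization integral gives ⟨z²⟩ = 3·a^2/2.
Putting a = 0.743 gives 0.8281.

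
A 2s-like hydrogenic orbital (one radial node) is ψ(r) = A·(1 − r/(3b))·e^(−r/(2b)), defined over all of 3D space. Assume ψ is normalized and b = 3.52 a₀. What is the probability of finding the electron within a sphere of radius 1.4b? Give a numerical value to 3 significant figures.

P = ∫ |ψ|² 4πr² dr over r ≤ 1.4b.
The full normalization integral is A²·[8·π·b^3/3] = 1, fixing A².
In terms of u = r/b (A², 4π and the length scale all cancel between numerator and denominator), P = [∫_{0}^{1.4} u^2·(1 - u/3)^2·e^(-u) du] / [∫_{0}^{∞} u^2·(1 - u/3)^2·e^(-u) du].
Using ∫ u^2·(1 - u/3)^2·e^(-u) du = (-u^4 + 2·u^3 - 3·u^2 - 6·u - 6)·e^(-u)/9, the numerator is 2/3 - 1294·e^(-7/5)/625 and the denominator is 2/3.
Taking the ratio yields P = 0.2342.

P ≈ 0.234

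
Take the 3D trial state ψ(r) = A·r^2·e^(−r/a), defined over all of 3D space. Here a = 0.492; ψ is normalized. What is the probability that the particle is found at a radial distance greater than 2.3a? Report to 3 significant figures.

Integrate the radial probability density 4πr²|ψ|² over r > 2.3a.
A² is fixed by ∫₀^∞ 4πr²|ψ|² dr = 1, i.e. A² = (45·π·a^7/2)^(−1).
Substituting u = r/a, A², 4π and the length scale all cancel in the ratio: P = ∫_{2.3}^{∞} u^6·e^(-2·u) du / ∫_{0}^{∞} u^6·e^(-2·u) du.
Using ∫ u^6·e^(-2·u) du = -(4·u^6 + 12·u^5 + 30·u^4 + 60·u^3 + 90·u^2 + 90·u + 45)·e^(-2·u)/8, the numerator is ≈ 4.6014 and the denominator is 45/8.
The region integral divided by the full integral gives P = 0.8180.

P ≈ 0.818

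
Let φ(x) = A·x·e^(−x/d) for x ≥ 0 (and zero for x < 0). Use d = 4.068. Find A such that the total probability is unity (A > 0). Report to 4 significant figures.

A ≈ 0.2438

The normalization condition is ∫|φ|² dx = 1 from 0 to ∞.
Recall ∫₀^∞ x^m e^(−x/β) dx = m!·β^(m+1), ∫|φ|² dx = A²·(d^3/4).
Setting this equal to 1 gives A² = 1/(d^3/4).
Plugging in d = 4.068 yields A = 0.24376.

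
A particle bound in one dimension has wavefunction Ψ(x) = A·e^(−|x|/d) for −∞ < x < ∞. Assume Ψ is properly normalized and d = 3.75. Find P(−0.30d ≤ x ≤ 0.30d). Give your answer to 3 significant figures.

P ≈ 0.451

|Ψ|² is the probability density, so P = ∫_{−0.30d}^{0.30d} |Ψ|² dx.
With A² fixed by ∫|Ψ|² = 1, i.e. A² = (d)^(−1), substitute and integrate.
Both integrals are even about x = 0, so only the x ≥ 0 halves are needed (the factors of 2 cancel). Substituting u = x/d, A² and the length scale cancel in the ratio: P = ∫_{0}^{0.30} e^(-2·u) du / ∫_{0}^{∞} e^(-2·u) du.
With ∫ e^(-2·u) du = -e^(-2·u)/2 + C, the region integral is 1/2 - e^(-3/5)/2 and the full one is 1/2.
Taking the ratio, P = 0.4512.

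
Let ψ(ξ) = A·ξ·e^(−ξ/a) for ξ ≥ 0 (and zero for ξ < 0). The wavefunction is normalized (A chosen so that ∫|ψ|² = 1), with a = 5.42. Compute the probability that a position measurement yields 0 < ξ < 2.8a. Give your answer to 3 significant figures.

P ≈ 0.918

|ψ|² is the probability density, so P = ∫_{0}^{2.8a} |ψ|² dξ.
The normalization integral ∫|ψ|²dξ over the whole domain equals a^3/4·A², and A² cancels in the ratio.
Let u = ξ/a; then A² and the length scale cancel, so P = ∫_{0}^{2.8} u^2·e^(-2·u) du ÷ ∫_{0}^{∞} u^2·e^(-2·u) du.
With ∫ u^2·e^(-2·u) du = -(2·u^2 + 2·u + 1)·e^(-2·u)/4 + C, the region integral is 1/4 - 557·e^(-28/5)/100 and the full one is 1/4.
This works out to P = 0.9176.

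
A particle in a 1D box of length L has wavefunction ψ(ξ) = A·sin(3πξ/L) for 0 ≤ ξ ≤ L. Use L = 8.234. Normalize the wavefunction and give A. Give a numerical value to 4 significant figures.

A ≈ 0.4928

We need A² ∫|f|² dξ = 1, taking the integral from 0 to L.
With ψ = A·sin(3πξ/L), the integral evaluates to A²·[L/2].
Substituting L = 8.234 gives A² = 0.24290, so A = 0.49284.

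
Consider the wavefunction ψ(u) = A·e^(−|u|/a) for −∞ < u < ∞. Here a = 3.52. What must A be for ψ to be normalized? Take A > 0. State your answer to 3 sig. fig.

A ≈ 0.533

Require ∫ |ψ|² du = 1 over the whole domain.
The integral (without the A² prefactor) comes out to a.
Hence A² = 1/[a].
Plugging in a = 3.52 yields A = 0.5330.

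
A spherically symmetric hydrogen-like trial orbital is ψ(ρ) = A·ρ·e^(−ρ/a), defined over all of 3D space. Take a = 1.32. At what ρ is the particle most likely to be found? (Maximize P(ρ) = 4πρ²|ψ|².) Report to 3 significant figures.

ρ ≈ 2.64

Set d/dρ [P(ρ) = 4πρ²|ψ|²] = 0 and solve for ρ > 0.
Solving yields ρ = 2·a.
With a = 1.32, the most probable radial distance is 2.640.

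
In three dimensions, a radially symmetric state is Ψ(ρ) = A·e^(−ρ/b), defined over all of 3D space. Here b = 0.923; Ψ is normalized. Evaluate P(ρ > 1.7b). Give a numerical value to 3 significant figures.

Integrate the radial probability density 4πρ²|Ψ|² over ρ > 1.7b.
The full normalization integral is A²·[π·b^3] = 1, fixing A².
In terms of u = ρ/b (A², 4π and the length scale all cancel between numerator and denominator), P = [∫_{1.7}^{∞} u^2·e^(-2·u) du] / [∫_{0}^{∞} u^2·e^(-2·u) du].
Using ∫ u^2·e^(-2·u) du = -(2·u^2 + 2·u + 1)·e^(-2·u)/4, the numerator is 509·e^(-17/5)/200 and the denominator is 1/4.
This evaluates to P = 0.3397.

P ≈ 0.340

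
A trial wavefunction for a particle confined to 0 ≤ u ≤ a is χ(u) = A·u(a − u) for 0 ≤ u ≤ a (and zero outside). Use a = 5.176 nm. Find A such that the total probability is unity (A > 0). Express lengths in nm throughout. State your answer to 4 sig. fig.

We need A² ∫|f|² du = 1, taking the integral from 0 to a.
Expanding the polynomial and integrating term by term, carrying out the integral gives A² · a^5/30.
So A² = (a^5/30)^(−1).
Substituting a = 5.176 gives A² = 0.0080751, so A = 0.089862.

A ≈ 0.08986 nm^(-5/2)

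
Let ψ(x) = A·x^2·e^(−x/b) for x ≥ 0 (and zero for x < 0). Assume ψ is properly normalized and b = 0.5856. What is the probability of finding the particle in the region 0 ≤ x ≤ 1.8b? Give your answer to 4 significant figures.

P ≈ 0.2936

|ψ|² is the probability density, so P = ∫_{0}^{1.8b} |ψ|² dx.
Since A² = 1/(3·b^5/4), this is the region integral divided by the full normalization integral.
Let u = x/b; then A² and the length scale cancel, so P = ∫_{0}^{1.8} u^4·e^(-2·u) du ÷ ∫_{0}^{∞} u^4·e^(-2·u) du.
Using ∫ u^4·e^(-2·u) du = -(u^4/2 + u^3 + 3·u^2/2 + 3·u/2 + 3/4)·e^(-2·u), the numerator is ≈ 0.220171 and the denominator is 3/4.
Evaluating gives P = 0.29356.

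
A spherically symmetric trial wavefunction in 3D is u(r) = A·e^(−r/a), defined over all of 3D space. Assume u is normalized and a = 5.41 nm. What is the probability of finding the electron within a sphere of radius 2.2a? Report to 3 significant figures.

Integrate the radial probability density 4πr²|u|² over r ≤ 2.2a.
Normalization gives A² = 1/(π·a^3).
Substituting t = r/a, A², 4π and the length scale all cancel in the ratio: P = ∫_{0}^{2.2} t^2·e^(-2·t) dt / ∫_{0}^{∞} t^2·e^(-2·t) dt.
With ∫ t^2·e^(-2·t) dt = -(2·t^2 + 2·t + 1)·e^(-2·t)/4 + C, the region integral is 1/4 - 377·e^(-22/5)/100 and the full one is 1/4.
Taking the ratio yields P = 0.8149.

P ≈ 0.815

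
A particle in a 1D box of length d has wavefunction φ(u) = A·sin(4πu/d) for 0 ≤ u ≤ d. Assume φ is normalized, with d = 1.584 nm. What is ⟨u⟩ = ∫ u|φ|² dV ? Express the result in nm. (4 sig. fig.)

By definition ⟨u⟩ = ∫ u |φ(u)|² du.
The ratio of the moment integral to the normalization integral gives ⟨u⟩ = d/2.
With d = 1.584, ⟨u⟩ = 0.79200.

⟨u⟩ ≈ 0.7920 nm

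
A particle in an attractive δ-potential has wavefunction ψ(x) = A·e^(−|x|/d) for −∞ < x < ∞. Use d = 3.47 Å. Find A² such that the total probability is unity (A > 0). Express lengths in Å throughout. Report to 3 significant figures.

A^2 ≈ 0.288 Å^(-1)

Require ∫ |ψ|² dx = 1 over the whole domain.
Using ∫₀^∞ xⁿ e^(−αx) dx = n!/αⁿ⁺¹, carrying out the integral gives A² · d.
So A² = (d)^(−1).
With d = 3.47: A² = 0.2882 and A = 0.5368.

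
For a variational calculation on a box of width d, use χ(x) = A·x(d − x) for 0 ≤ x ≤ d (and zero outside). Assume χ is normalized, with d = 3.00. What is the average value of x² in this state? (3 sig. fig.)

⟨x^2⟩ ≈ 2.57

⟨x²⟩ = ∫ x^2 |χ|² dx over the full domain.
Expanding the polynomial and integrating term by term, the ratio of the moment integral to the normalization integral gives ⟨x²⟩ = 2·d^2/7.
Putting d = 3.00 gives 2.571.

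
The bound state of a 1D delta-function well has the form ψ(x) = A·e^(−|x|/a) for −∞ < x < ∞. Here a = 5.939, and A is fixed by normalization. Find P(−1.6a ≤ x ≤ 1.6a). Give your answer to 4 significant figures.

P = ∫_{−1.6a}^{1.6a} |ψ(x)|² dx.
With A² fixed by ∫|ψ|² = 1, i.e. A² = (a)^(−1), substitute and integrate.
By symmetry take twice the x ≥ 0 contribution in numerator and denominator; the 2's cancel. Let u = x/a; then A² and the length scale cancel, so P = ∫_{0}^{1.6} e^(-2·u) du ÷ ∫_{0}^{∞} e^(-2·u) du.
An antiderivative of e^(-2·u) is -e^(-2·u)/2; evaluating from 0 to 1.6 gives 1/2 - e^(-16/5)/2, while the full integral is 1/2.
This works out to P = 0.95924.

P ≈ 0.9592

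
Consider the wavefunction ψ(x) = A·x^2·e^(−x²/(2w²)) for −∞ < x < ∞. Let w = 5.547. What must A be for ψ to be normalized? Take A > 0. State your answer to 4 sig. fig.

Require ∫ |ψ|² dx = 1 over the whole domain.
Differentiating ∫e^(−αx²) dx = √(π/α) under α to get the higher moments, with ψ = A·x^2·e^(−x²/(2w²)), the integral evaluates to A²·[3·√(π)·w^5/4].
So A² = (3·√(π)·w^5/4)^(−1).
With w = 5.547: A² = 0.00014324 and A = 0.011968.

A ≈ 0.01197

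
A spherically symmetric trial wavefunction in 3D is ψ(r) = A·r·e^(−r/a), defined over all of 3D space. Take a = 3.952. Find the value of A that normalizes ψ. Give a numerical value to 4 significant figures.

Normalization requires ∫|ψ|² 4πr² dr = 1, integrated from 0 to ∞.
(Spherical symmetry: dV = 4πr² dr.)
Recall ∫₀^∞ r^m e^(−r/β) dr = m!·β^(m+1), ∫|ψ|² 4πr² dr = A²·(3·π·a^5).
Hence A² = 1/[3·π·a^5].
Substituting a = 3.952 gives A² = 0.00011006, so A = 0.010491.

A ≈ 0.01049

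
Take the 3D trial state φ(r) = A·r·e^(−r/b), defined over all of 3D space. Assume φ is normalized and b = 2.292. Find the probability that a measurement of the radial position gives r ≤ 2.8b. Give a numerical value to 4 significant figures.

P ≈ 0.6578

With dV = 4πr²dr, the probability is ∫|φ|² dV over r ≤ 2.8b.
A² is fixed by ∫₀^∞ 4πr²|φ|² dr = 1, i.e. A² = (3·π·b^5)^(−1).
In terms of u = r/b (A², 4π and the length scale all cancel between numerator and denominator), P = [∫_{0}^{2.8} u^4·e^(-2·u) du] / [∫_{0}^{∞} u^4·e^(-2·u) du].
Using ∫ u^4·e^(-2·u) du = -(u^4/2 + u^3 + 3·u^2/2 + 3·u/2 + 3/4)·e^(-2·u), the numerator is ≈ 0.493387 and the denominator is 3/4.
Taking the ratio yields P = 0.65785.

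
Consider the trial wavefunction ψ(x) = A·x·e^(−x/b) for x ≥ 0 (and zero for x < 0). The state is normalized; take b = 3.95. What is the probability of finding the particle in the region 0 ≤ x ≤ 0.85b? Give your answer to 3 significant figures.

P ≈ 0.243

|ψ|² is the probability density, so P = ∫_{0}^{0.85b} |ψ|² dx.
With A² fixed by ∫|ψ|² = 1, i.e. A² = (b^3/4)^(−1), substitute and integrate.
Let u = x/b; then A² and the length scale cancel, so P = ∫_{0}^{0.85} u^2·e^(-2·u) du ÷ ∫_{0}^{∞} u^2·e^(-2·u) du.
An antiderivative of u^2·e^(-2·u) is -(2·u^2 + 2·u + 1)·e^(-2·u)/4; evaluating from 0 to 0.85 gives 1/4 - 829·e^(-17/10)/800, while the full integral is 1/4.
This works out to P = 0.2428.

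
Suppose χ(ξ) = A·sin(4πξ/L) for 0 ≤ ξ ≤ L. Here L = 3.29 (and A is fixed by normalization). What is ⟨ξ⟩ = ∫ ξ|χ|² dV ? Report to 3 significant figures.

⟨ξ⟩ = ∫ ξ |χ|² dξ over the full domain.
Evaluating both integrals, ⟨ξ⟩ = L/2.
Putting L = 3.29 gives 1.645.

⟨ξ⟩ ≈ 1.65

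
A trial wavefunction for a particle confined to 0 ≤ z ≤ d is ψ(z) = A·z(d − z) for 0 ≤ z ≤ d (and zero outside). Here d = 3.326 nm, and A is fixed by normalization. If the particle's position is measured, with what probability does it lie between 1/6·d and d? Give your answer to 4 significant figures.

|ψ|² is the probability density, so P = ∫_{1/6·d}^{d} |ψ|² dz.
Since A² = 1/(d^5/30), this is the region integral divided by the full normalization integral.
Substituting u = z/d, A² and the length scale cancel in the ratio: P = ∫_{1/6}^{1} u^2·(1 - u)^2 du / ∫_{0}^{1} u^2·(1 - u)^2 du.
With ∫ u^2·(1 - u)^2 du = u^3·(6·u^2 - 15·u + 10)/30 + C, the region integral is 125/3888 and the full one is 1/30.
Taking the ratio, P = 625/648.

P ≈ 0.9645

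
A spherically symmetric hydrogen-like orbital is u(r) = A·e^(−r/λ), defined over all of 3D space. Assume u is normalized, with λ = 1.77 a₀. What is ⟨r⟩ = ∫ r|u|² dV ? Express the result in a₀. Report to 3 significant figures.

The expectation value is the |u|²-weighted average of r: ∫ r|u|² 4πr² dr.
Recall ∫₀^∞ r^m e^(−r/β) dr = m!·β^(m+1), since the A² factors cancel between numerator and denominator, ⟨r⟩ = 3·λ/2.
With λ = 1.77, ⟨r⟩ = 2.655.

⟨r⟩ ≈ 2.66 a₀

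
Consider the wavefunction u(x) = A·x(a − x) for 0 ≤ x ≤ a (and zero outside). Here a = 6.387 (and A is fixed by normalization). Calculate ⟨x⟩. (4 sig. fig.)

⟨x⟩ ≈ 3.194

By definition ⟨x⟩ = ∫ x |u(x)|² dx.
The ratio of the moment integral to the normalization integral gives ⟨x⟩ = a/2.
With a = 6.387, ⟨x⟩ = 3.1935.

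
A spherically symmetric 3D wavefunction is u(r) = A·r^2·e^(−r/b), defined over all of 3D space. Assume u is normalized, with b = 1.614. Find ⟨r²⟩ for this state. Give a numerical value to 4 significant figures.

The expectation value is the |u|²-weighted average of r^2: ∫ r^2|u|² 4πr² dr.
Since the A² factors cancel between numerator and denominator, ⟨r²⟩ = 14·b^2.
Putting b = 1.614 gives 36.470.

⟨r^2⟩ ≈ 36.47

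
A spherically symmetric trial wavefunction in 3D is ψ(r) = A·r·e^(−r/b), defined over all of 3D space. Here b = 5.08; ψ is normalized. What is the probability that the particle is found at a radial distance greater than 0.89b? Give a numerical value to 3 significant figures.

P ≈ 0.965

With dV = 4πr²dr, the probability is ∫|ψ|² dV over r > 0.89b.
Normalization gives A² = 1/(3·π·b^5).
Substituting u = r/b, A², 4π and the length scale all cancel in the ratio: P = ∫_{0.89}^{∞} u^4·e^(-2·u) du / ∫_{0}^{∞} u^4·e^(-2·u) du.
An antiderivative of u^4·e^(-2·u) is -(u^4/2 + u^3 + 3·u^2/2 + 3·u/2 + 3/4)·e^(-2·u); evaluating from 0.89 to ∞ gives ≈ 0.72377, while the full integral is 3/4.
The region integral divided by the full integral gives P = 0.9650.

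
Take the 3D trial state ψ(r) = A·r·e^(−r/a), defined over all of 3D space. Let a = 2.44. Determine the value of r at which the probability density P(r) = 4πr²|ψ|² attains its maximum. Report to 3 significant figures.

Differentiate P(r) = 4πr²|ψ|² with respect to r and set to zero.
Solving yields r = 2·a.
With a = 2.44, the most probable radial distance is 4.880.

r ≈ 4.88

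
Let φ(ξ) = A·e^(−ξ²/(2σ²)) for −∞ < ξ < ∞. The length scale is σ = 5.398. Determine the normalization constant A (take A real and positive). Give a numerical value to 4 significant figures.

We need A² ∫|f|² dξ = 1, taking the integral from −∞ to ∞.
Using the Gaussian integral ∫_{−∞}^{∞} e^(−αξ²) dξ = √(π/α), ∫|φ|² dξ = A²·(√(π)·σ).
Hence A² = 1/[√(π)·σ].
With σ = 5.398: A² = 0.10452 and A = 0.32329.

A ≈ 0.3233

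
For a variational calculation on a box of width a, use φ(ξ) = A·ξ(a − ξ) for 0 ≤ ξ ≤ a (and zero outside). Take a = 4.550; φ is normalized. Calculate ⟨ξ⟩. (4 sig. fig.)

The expectation value is the |φ|²-weighted average of ξ: ∫ ξ|φ|² dξ.
Expanding the polynomial and integrating term by term, since the A² factors cancel between numerator and denominator, ⟨ξ⟩ = a/2.
With a = 4.550, ⟨ξ⟩ = 2.2750.

⟨ξ⟩ ≈ 2.275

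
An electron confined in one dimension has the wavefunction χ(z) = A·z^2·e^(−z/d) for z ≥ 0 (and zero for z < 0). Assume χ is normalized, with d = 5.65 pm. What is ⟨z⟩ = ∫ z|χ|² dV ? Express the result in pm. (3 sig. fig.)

⟨z⟩ ≈ 14.1 pm

⟨z⟩ = ∫ z |χ|² dz over the full domain.
The ratio of the moment integral to the normalization integral gives ⟨z⟩ = 5·d/2.
Putting d = 5.65 gives 14.13.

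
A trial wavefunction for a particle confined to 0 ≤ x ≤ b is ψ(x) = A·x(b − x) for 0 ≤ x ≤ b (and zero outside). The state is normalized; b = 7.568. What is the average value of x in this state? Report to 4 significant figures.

⟨x⟩ = ∫ x |ψ|² dx over the full domain.
Expanding the polynomial and integrating term by term, since the A² factors cancel between numerator and denominator, ⟨x⟩ = b/2.
With b = 7.568, ⟨x⟩ = 3.7840.

⟨x⟩ ≈ 3.784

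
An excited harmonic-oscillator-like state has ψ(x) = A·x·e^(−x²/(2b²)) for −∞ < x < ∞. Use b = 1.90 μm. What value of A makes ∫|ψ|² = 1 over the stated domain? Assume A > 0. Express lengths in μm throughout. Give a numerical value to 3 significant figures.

A ≈ 0.406 μm^(-3/2)

Normalization requires ∫|ψ|² dx = 1, integrated from −∞ to ∞.
Differentiating ∫e^(−αx²) dx = √(π/α) under α to get the higher moments, with ψ = A·x·e^(−x²/(2b²)), the integral evaluates to A²·[√(π)·b^3/2].
Hence A² = 1/[√(π)·b^3/2].
Plugging in b = 1.90 yields A = 0.4056.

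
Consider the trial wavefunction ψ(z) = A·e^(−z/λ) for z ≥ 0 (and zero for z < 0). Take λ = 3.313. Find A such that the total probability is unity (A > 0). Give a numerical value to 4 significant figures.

A ≈ 0.7770

We need A² ∫|f|² dz = 1, taking the integral from 0 to ∞.
Carrying out the integral gives A² · λ/2.
So A² = (λ/2)^(−1).
With λ = 3.313: A² = 0.60368 and A = 0.77697.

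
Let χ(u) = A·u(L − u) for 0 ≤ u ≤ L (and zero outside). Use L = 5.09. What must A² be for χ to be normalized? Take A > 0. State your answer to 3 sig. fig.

Normalization requires ∫|χ|² du = 1, integrated from 0 to L.
The integral (without the A² prefactor) comes out to L^5/30.
Plugging in L = 5.09 yields A = 0.09371.

A^2 ≈ 0.00878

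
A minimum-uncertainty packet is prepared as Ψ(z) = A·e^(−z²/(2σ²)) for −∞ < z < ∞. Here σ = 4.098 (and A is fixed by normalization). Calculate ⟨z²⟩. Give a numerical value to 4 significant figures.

The expectation value is the |Ψ|²-weighted average of z^2: ∫ z^2|Ψ|² dz.
Using the Gaussian integral ∫_{−∞}^{∞} e^(−αz²) dz = √(π/α), evaluating both integrals, ⟨z²⟩ = σ^2/2.
With σ = 4.098, ⟨z^2⟩ = 8.3968.

⟨z^2⟩ ≈ 8.397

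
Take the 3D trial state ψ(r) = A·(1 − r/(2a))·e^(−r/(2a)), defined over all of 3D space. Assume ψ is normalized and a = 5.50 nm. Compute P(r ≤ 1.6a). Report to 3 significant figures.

P = ∫ |ψ|² 4πr² dr over r ≤ 1.6a.
Normalization gives A² = 1/(8·π·a^3).
Substituting u = r/a, A², 4π and the length scale all cancel in the ratio: P = ∫_{0}^{1.6} u^2·(1 - u/2)^2·e^(-u) du / ∫_{0}^{∞} u^2·(1 - u/2)^2·e^(-u) du.
With ∫ u^2·(1 - u/2)^2·e^(-u) du = -(u^4/4 + u^2 + 2·u + 2)·e^(-u) + C, the region integral is 2 - 5874·e^(-8/5)/625 and the full one is 2.
The region integral divided by the full integral gives P = 0.05125.

P ≈ 0.0512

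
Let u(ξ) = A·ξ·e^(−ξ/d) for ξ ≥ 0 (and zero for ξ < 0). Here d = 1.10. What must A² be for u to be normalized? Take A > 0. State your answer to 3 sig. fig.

We need A² ∫|f|² dξ = 1, taking the integral from 0 to ∞.
Using ∫₀^∞ ξⁿ e^(−αξ) dξ = n!/αⁿ⁺¹, carrying out the integral gives A² · d^3/4.
So A² = (d^3/4)^(−1).
With d = 1.10: A² = 3.005 and A = 1.734.

A^2 ≈ 3.01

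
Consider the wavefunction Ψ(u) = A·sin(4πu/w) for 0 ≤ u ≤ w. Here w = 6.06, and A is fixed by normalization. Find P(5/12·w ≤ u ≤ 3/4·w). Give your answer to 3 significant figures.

P ≈ 0.299

P = ∫_{5/12·w}^{3/4·w} |Ψ(u)|² du.
Since A² = 1/(w/2), this is the region integral divided by the full normalization integral.
In terms of t = u/w (A² and the length scale cancel between numerator and denominator), P = [∫_{5/12}^{3/4} sin(4·π·t)^2 dt] / [∫_{0}^{1} sin(4·π·t)^2 dt].
Using ∫ sin(4·π·t)^2 dt = t/2 - sin(4·π·t)·cos(4·π·t)/(8·π), the numerator is -√(3)/(32·π) + 1/6 and the denominator is 1/2.
Taking the ratio, P = (-√(3)/16 + π/3)/π.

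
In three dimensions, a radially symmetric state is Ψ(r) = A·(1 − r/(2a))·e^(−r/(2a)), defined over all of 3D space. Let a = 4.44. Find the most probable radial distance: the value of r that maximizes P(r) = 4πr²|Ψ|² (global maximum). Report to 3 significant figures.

Differentiate P(r) = 4πr²|Ψ|² with respect to r and set to zero.
This gives r = a·(√(5) + 3).
With a = 4.44, the most probable radial distance is 23.25.

r ≈ 23.2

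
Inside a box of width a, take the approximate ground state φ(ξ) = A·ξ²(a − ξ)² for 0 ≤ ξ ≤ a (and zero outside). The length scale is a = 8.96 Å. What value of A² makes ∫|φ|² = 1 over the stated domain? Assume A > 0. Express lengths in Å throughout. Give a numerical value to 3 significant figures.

A^2 ≈ 0.00000169 Å^(-9)

Normalization requires ∫|φ|² dξ = 1, integrated from 0 to a.
With φ = A·ξ²(a − ξ)², the integral evaluates to A²·[a^9/630].
Hence A² = 1/[a^9/630].
Substituting a = 8.96 gives A² = 0.000001693, so A = 0.001301.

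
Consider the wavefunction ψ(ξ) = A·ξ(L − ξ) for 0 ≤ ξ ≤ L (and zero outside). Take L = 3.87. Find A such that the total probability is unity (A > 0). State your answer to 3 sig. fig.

Normalization requires ∫|ψ|² dξ = 1, integrated from 0 to L.
Expanding the polynomial and integrating term by term, ∫|ψ|² dξ = A²·(L^5/30).
Plugging in L = 3.87 yields A = 0.1859.

A ≈ 0.186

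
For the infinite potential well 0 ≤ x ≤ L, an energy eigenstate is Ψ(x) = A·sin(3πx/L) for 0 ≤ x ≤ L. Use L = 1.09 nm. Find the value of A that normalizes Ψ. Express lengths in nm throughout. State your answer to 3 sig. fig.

A ≈ 1.35 nm^(-1/2)

Normalization requires ∫|Ψ|² dx = 1, integrated from 0 to L.
With ∫₀^L sin²(nπx/L) dx = L/2, ∫|Ψ|² dx = A²·(L/2).
Hence A² = 1/[L/2].
Plugging in L = 1.09 yields A = 1.355.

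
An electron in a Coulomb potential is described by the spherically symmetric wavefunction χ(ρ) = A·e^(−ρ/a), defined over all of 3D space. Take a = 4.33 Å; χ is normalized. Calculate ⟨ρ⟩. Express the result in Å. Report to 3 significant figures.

By definition ⟨ρ⟩ = ∫ ρ |χ(ρ)|² 4πρ² dρ.
Recall ∫₀^∞ ρ^m e^(−ρ/β) dρ = m!·β^(m+1), evaluating both integrals, ⟨ρ⟩ = 3·a/2.
With a = 4.33, ⟨ρ⟩ = 6.495.

⟨ρ⟩ ≈ 6.50 Å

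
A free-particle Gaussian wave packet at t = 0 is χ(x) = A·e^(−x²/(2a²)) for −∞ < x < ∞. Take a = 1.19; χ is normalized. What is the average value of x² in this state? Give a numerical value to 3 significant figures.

⟨x^2⟩ ≈ 0.708

⟨x²⟩ = ∫ x^2 |χ|² dx over the full domain.
Differentiating ∫e^(−αx²) dx = √(π/α) under α to get the higher moments, evaluating both integrals, ⟨x²⟩ = a^2/2.
With a = 1.19, ⟨x^2⟩ = 0.7081.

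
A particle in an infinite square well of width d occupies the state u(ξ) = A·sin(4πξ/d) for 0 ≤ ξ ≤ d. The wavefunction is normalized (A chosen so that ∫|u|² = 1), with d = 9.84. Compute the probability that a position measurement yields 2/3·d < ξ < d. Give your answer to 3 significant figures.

P ≈ 0.299

The probability is P = ∫ |u|² dξ over [2/3·d, d].
With A² fixed by ∫|u|² = 1, i.e. A² = (d/2)^(−1), substitute and integrate.
Substituting t = ξ/d, A² and the length scale cancel in the ratio: P = ∫_{2/3}^{1} sin(4·π·t)^2 dt / ∫_{0}^{1} sin(4·π·t)^2 dt.
With ∫ sin(4·π·t)^2 dt = t/2 - sin(4·π·t)·cos(4·π·t)/(8·π) + C, the region integral is -√(3)/(32·π) + 1/6 and the full one is 1/2.
This works out to P = (-√(3)/16 + π/3)/π.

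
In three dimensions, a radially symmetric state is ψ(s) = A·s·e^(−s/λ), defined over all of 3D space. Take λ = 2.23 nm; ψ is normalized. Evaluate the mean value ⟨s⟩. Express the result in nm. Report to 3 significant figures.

⟨s⟩ ≈ 5.58 nm

The expectation value is the |ψ|²-weighted average of s: ∫ s|ψ|² 4πs² ds.
Evaluating both integrals, ⟨s⟩ = 5·λ/2.
With λ = 2.23, ⟨s⟩ = 5.575.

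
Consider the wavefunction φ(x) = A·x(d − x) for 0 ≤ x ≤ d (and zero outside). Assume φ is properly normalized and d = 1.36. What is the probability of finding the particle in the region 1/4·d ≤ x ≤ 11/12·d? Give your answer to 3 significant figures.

P = ∫_{1/4·d}^{11/12·d} |φ(x)|² dx.
Since A² = 1/(d^5/30), this is the region integral divided by the full normalization integral.
In terms of u = x/d (A² and the length scale cancel between numerator and denominator), P = [∫_{1/4}^{11/12} u^2·(1 - u)^2 du] / [∫_{0}^{1} u^2·(1 - u)^2 du].
With ∫ u^2·(1 - u)^2 du = u^3·(6·u^2 - 15·u + 10)/30 + C, the region integral is ≈ 0.029713 and the full one is 1/30.
Evaluating gives P = 4621/5184.

P ≈ 0.891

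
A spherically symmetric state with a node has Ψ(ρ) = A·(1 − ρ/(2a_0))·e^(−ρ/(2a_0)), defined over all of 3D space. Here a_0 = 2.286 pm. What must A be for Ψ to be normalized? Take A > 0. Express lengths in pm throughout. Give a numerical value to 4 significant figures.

A ≈ 0.05771 pm^(-3/2)

The normalization condition is ∫|Ψ|² 4πρ² dρ = 1 from 0 to ∞.
(Spherical symmetry: dV = 4πρ² dρ.)
Using ∫₀^∞ ρⁿ e^(−αρ) dρ = n!/αⁿ⁺¹, the integral (without the A² prefactor) comes out to 8·π·a_0^3.
Plugging in a_0 = 2.286 yields A = 0.057712.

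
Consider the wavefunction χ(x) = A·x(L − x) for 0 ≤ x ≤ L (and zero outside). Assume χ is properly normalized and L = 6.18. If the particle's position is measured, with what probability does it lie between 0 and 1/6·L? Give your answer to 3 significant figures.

P ≈ 0.0355

P = ∫_{0}^{1/6·L} |χ(x)|² dx.
The normalization integral ∫|χ|²dx over the whole domain equals L^5/30·A², and A² cancels in the ratio.
In terms of u = x/L (A² and the length scale cancel between numerator and denominator), P = [∫_{0}^{1/6} u^2·(1 - u)^2 du] / [∫_{0}^{1} u^2·(1 - u)^2 du].
An antiderivative of u^2·(1 - u)^2 is u^3·(6·u^2 - 15·u + 10)/30; evaluating from 0 to 1/6 gives ≈ 0.0011831, while the full integral is 1/30.
This works out to P = 23/648.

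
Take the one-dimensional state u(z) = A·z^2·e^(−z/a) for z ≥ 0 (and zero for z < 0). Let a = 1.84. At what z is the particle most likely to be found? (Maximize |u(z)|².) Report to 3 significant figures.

z ≈ 3.68

Differentiate |u(z)|² with respect to z and set to zero.
This gives z = 2·a.
With a = 1.84, the most probable position is 3.680.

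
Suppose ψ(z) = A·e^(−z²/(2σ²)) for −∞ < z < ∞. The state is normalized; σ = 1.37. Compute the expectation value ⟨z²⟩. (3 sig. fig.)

⟨z^2⟩ ≈ 0.938

By definition ⟨z²⟩ = ∫ z^2 |ψ(z)|² dz.
Differentiating ∫e^(−αz²) dz = √(π/α) under α to get the higher moments, the ratio of the moment integral to the normalization integral gives ⟨z²⟩ = σ^2/2.
With σ = 1.37, ⟨z^2⟩ = 0.9385.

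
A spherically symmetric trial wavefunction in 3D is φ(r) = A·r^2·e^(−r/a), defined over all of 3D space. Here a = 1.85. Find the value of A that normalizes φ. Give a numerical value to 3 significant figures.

Normalization requires ∫|φ|² 4πr² dr = 1, integrated from 0 to ∞.
The angular integral contributes 4π, leaving ∫₀^∞ r²|φ|² dr.
With ∫₀^∞ r^6 e^(−αr) dr = 6!/α^7, the integral (without the A² prefactor) comes out to 45·π·a^7/2.
Plugging in a = 1.85 yields A = 0.01381.

A ≈ 0.0138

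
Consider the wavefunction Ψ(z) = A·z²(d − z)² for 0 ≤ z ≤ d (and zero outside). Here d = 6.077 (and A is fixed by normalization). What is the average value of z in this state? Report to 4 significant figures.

⟨z⟩ ≈ 3.039

The expectation value is the |Ψ|²-weighted average of z: ∫ z|Ψ|² dz.
Expanding the polynomial and integrating term by term, the ratio of the moment integral to the normalization integral gives ⟨z⟩ = d/2.
With d = 6.077, ⟨z⟩ = 3.0385.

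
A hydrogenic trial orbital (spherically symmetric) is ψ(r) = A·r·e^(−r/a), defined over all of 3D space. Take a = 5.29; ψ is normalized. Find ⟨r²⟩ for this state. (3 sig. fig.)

⟨r²⟩ = ∫ r^2 |ψ|² 4πr² dr over the full domain.
Evaluating both integrals, ⟨r²⟩ = 15·a^2/2.
Putting a = 5.29 gives 209.9.

⟨r^2⟩ ≈ 210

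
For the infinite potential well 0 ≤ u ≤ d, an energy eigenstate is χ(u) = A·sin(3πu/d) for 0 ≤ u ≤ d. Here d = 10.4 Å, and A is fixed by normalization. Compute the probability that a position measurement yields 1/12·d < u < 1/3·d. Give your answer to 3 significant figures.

P ≈ 0.303

|χ|² is the probability density, so P = ∫_{1/12·d}^{1/3·d} |χ|² du.
The normalization integral ∫|χ|²du over the whole domain equals d/2·A², and A² cancels in the ratio.
In terms of t = u/d (A² and the length scale cancel between numerator and denominator), P = [∫_{1/12}^{1/3} sin(3·π·t)^2 dt] / [∫_{0}^{1} sin(3·π·t)^2 dt].
With ∫ sin(3·π·t)^2 dt = t/2 - sin(6·π·t)/(12·π) + C, the region integral is 1/(12·π) + 1/8 and the full one is 1/2.
Taking the ratio, P = (2 + 3·π)/(12·π).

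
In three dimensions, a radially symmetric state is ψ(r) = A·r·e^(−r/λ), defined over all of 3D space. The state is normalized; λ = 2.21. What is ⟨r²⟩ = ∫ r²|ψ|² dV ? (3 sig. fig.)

The expectation value is the |ψ|²-weighted average of r^2: ∫ r^2|ψ|² 4πr² dr.
Evaluating both integrals, ⟨r²⟩ = 15·λ^2/2.
Putting λ = 2.21 gives 36.63.

⟨r^2⟩ ≈ 36.6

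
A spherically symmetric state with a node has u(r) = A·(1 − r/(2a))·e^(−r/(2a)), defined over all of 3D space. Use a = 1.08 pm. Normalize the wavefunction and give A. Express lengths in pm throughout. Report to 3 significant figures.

The normalization condition is ∫|u|² 4πr² dr = 1 from 0 to ∞.
The angular integral contributes 4π, leaving ∫₀^∞ r²|u|² dr.
With ∫₀^∞ r^4 e^(−αr) dr = 4!/α^5, carrying out the integral gives A² · 8·π·a^3.
Hence A² = 1/[8·π·a^3].
Substituting a = 1.08 gives A² = 0.03159, so A = 0.1777.

A ≈ 0.178 pm^(-3/2)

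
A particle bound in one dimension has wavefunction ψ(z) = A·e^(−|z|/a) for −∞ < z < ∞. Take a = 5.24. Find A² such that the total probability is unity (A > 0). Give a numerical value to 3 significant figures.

Normalization requires ∫|ψ|² dz = 1, integrated from −∞ to ∞.
With ψ = A·e^(−|z|/a), the integral evaluates to A²·[a].
With a = 5.24: A² = 0.1908 and A = 0.4369.

A^2 ≈ 0.191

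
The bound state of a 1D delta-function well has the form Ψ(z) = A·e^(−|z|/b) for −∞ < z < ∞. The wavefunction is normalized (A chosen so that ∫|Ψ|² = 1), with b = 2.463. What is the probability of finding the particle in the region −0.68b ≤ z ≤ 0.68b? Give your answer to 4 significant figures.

P ≈ 0.7433

|Ψ|² is the probability density, so P = ∫_{−0.68b}^{0.68b} |Ψ|² dz.
Since A² = 1/(b), this is the region integral divided by the full normalization integral.
By symmetry take twice the z ≥ 0 contribution in numerator and denominator; the 2's cancel. Substituting u = z/b, A² and the length scale cancel in the ratio: P = ∫_{0}^{0.68} e^(-2·u) du / ∫_{0}^{∞} e^(-2·u) du.
Using ∫ e^(-2·u) du = -e^(-2·u)/2, the numerator is 1/2 - e^(-34/25)/2 and the denominator is 1/2.
This works out to P = 0.74334.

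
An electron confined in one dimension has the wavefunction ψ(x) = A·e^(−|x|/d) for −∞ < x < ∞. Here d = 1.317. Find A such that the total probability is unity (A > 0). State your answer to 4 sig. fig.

The normalization condition is ∫|ψ|² dx = 1 from −∞ to ∞.
With ∫₀^∞ x^0 e^(−αx) dx = 0!/α^1, with ψ = A·e^(−|x|/d), the integral evaluates to A²·[d].
Hence A² = 1/[d].
Plugging in d = 1.317 yields A = 0.87138.

A ≈ 0.8714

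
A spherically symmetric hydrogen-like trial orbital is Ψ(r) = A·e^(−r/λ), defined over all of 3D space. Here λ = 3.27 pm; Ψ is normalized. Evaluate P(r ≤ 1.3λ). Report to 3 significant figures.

With dV = 4πr²dr, the probability is ∫|Ψ|² dV over r ≤ 1.3λ.
The full normalization integral is A²·[π·λ^3] = 1, fixing A².
Let u = r/λ; then A², 4π and the length scale all cancel, so P = ∫_{0}^{1.3} u^2·e^(-2·u) du ÷ ∫_{0}^{∞} u^2·e^(-2·u) du.
Using ∫ u^2·e^(-2·u) du = -(2·u^2 + 2·u + 1)·e^(-2·u)/4, the numerator is 1/4 - 349·e^(-13/5)/200 and the denominator is 1/4.
Taking the ratio yields P = 0.4816.

P ≈ 0.482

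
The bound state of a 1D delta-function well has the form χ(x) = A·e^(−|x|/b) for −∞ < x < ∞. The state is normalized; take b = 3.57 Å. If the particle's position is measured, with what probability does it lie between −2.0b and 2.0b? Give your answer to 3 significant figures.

The probability is P = ∫ |χ|² dx over [−2.0b, 2.0b].
Since A² = 1/(b), this is the region integral divided by the full normalization integral.
Both integrals are even about x = 0, so only the x ≥ 0 halves are needed (the factors of 2 cancel). Let u = x/b; then A² and the length scale cancel, so P = ∫_{0}^{2.0} e^(-2·u) du ÷ ∫_{0}^{∞} e^(-2·u) du.
With ∫ e^(-2·u) du = -e^(-2·u)/2 + C, the region integral is 1/2 - e^(-4)/2 and the full one is 1/2.
This works out to P = 0.9817.

P ≈ 0.982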